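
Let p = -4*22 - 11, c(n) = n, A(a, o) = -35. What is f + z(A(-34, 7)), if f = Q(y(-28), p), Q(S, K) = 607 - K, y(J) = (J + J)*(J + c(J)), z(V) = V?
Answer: 671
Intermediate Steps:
y(J) = 4*J² (y(J) = (J + J)*(J + J) = (2*J)*(2*J) = 4*J²)
p = -99 (p = -88 - 11 = -99)
f = 706 (f = 607 - 1*(-99) = 607 + 99 = 706)
f + z(A(-34, 7)) = 706 - 35 = 671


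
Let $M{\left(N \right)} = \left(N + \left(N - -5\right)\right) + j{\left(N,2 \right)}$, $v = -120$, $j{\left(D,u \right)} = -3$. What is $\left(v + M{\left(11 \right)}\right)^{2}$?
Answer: $9216$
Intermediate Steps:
$M{\left(N \right)} = 2 + 2 N$ ($M{\left(N \right)} = \left(N + \left(N - -5\right)\right) - 3 = \left(N + \left(N + 5\right)\right) - 3 = \left(N + \left(5 + N\right)\right) - 3 = \left(5 + 2 N\right) - 3 = 2 + 2 N$)
$\left(v + M{\left(11 \right)}\right)^{2} = \left(-120 + \left(2 + 2 \cdot 11\right)\right)^{2} = \left(-120 + \left(2 + 22\right)\right)^{2} = \left(-120 + 24\right)^{2} = \left(-96\right)^{2} = 9216$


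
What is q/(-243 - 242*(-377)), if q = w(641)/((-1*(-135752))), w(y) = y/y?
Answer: 1/12352210232 ≈ 8.0957e-11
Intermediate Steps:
w(y) = 1
q = 1/135752 (q = 1/(-1*(-135752)) = 1/135752 ≈ 7.3664e-6)
q/(-243 - 242*(-377)) = 1/(135752*(-243 - 242*(-377))) = 1/(135752*(-243 + 91234)) = (1/135752)/90991 = (1/135752)*(1/90991) = 1/12352210232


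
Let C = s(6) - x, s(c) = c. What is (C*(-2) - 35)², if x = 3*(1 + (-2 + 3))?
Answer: 1225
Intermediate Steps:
x = 6 (x = 3*(1 + 1) = 3*2 = 6)
C = 0 (C = 6 - 1*6 = 6 - 6 = 0)
(C*(-2) - 35)² = (0*(-2) - 35)² = (0 - 35)² = (-35)² = 1225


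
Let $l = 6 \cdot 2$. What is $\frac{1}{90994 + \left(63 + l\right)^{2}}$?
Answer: $\frac{1}{96619} \approx 1.035 \cdot 10^{-5}$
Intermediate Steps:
$l = 12$
$\frac{1}{90994 + \left(63 + l\right)^{2}} = \frac{1}{90994 + \left(63 + 12\right)^{2}} = \frac{1}{90994 + 75^{2}} = \frac{1}{90994 + 5625} = \frac{1}{96619}$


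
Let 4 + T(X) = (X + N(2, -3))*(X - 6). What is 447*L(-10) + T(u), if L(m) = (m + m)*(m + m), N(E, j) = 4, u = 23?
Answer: 179255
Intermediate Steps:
T(X) = -4 + (-6 + X)*(4 + X) (T(X) = -4 + (X + 4)*(X - 6) = -4 + (4 + X)*(-6 + X) = -4 + (-6 + X)*(4 + X))
L(m) = 4*m² (L(m) = (2*m)*(2*m) = 4*m²)
447*L(-10) + T(u) = 447*(4*(-10)²) + (-28 + 23² - 2*23) = 447*(4*100) + (-28 + 529 - 46) = 447*400 + 455 = 178800 + 455 = 179255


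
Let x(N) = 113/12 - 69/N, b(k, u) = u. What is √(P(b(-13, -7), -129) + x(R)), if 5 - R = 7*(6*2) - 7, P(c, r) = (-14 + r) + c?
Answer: I*√2234/4 ≈ 11.816*I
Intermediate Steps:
P(c, r) = -14 + c + r
R = -72 (R = 5 - (7*(6*2) - 7) = 5 - (7*12 - 7) = 5 - (84 - 7) = 5 - 1*77 = 5 - 77 = -72)
x(N) = 113/12 - 69/N (x(N) = 113*(1/12) - 69/N = 113/12 - 69/N)
√(P(b(-13, -7), -129) + x(R)) = √((-14 - 7 - 129) + (113/12 - 69/(-72))) = √(-150 + (113/12 - 69*(-1/72))) = √(-150 + (113/12 + 23/24)) = √(-150 + 83/8) = √(-1117/8) = I*√2234/4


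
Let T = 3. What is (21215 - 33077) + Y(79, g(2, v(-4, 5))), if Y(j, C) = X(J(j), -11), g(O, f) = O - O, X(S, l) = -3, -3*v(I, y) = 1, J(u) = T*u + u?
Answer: -11865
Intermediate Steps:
J(u) = 4*u (J(u) = 3*u + u = 4*u)
v(I, y) = -⅓ (v(I, y) = -⅓*1 = -⅓)
g(O, f) = 0
Y(j, C) = -3
(21215 - 33077) + Y(79, g(2, v(-4, 5))) = (21215 - 33077) - 3 = -11862 - 3 = -11865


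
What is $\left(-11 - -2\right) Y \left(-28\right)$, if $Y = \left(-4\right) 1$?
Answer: $-1008$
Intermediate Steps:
$Y = -4$
$\left(-11 - -2\right) Y \left(-28\right) = \left(-11 - -2\right) \left(-4\right) \left(-28\right) = \left(-11 + 2\right) \left(-4\right) \left(-28\right) = \left(-9\right) \left(-4\right) \left(-28\right) = 36 \left(-28\right) = -1008$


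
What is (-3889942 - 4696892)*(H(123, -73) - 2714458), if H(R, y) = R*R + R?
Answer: 23177633853804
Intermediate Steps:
H(R, y) = R + R² (H(R, y) = R² + R = R + R²)
(-3889942 - 4696892)*(H(123, -73) - 2714458) = (-3889942 - 4696892)*(123*(1 + 123) - 2714458) = -8586834*(123*124 - 2714458) = -8586834*(15252 - 2714458) = -8586834*(-2699206) = 23177633853804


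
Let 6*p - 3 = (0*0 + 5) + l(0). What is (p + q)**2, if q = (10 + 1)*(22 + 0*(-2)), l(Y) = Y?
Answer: 532900/9 ≈ 59211.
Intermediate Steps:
p = 4/3 (p = 1/2 + ((0*0 + 5) + 0)/6 = 1/2 + ((0 + 5) + 0)/6 = 1/2 + (5 + 0)/6 = 1/2 + (1/6)*5 = 1/2 + 5/6 = 4/3 ≈ 1.3333)
q = 242 (q = 11*(22 + 0) = 11*22 = 242)
(p + q)**2 = (4/3 + 242)**2 = (730/3)**2 = 532900/9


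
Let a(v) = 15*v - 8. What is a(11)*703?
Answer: 110371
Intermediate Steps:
a(v) = -8 + 15*v
a(11)*703 = (-8 + 15*11)*703 = (-8 + 165)*703 = 157*703 = 110371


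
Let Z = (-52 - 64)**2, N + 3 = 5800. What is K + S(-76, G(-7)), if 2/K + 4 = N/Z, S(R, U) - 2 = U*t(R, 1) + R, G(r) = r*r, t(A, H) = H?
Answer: -1227587/48027 ≈ -25.560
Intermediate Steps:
N = 5797 (N = -3 + 5800 = 5797)
G(r) = r**2
Z = 13456 (Z = (-116)**2 = 13456)
S(R, U) = 2 + R + U (S(R, U) = 2 + (U*1 + R) = 2 + (U + R) = 2 + (R + U) = 2 + R + U)
K = -26912/48027 (K = 2/(-4 + 5797/13456) = 2/(-48027/13456) = 2*(-13456/48027) = -26912/48027 ≈ -0.56035)
K + S(-76, G(-7)) = -26912/48027 + (2 - 76 + (-7)**2) = -26912/48027 + (2 - 76 + 49) = -26912/48027 - 25 = -1227587/48027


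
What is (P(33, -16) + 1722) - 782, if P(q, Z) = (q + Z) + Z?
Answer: 941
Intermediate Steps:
P(q, Z) = q + 2*Z (P(q, Z) = (Z + q) + Z = q + 2*Z)
(P(33, -16) + 1722) - 782 = ((33 + 2*(-16)) + 1722) - 782 = ((33 - 32) + 1722) - 782 = (1 + 1722) - 782 = 1723 - 782 = 941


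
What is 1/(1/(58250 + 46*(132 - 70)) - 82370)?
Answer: -61102/5032971739 ≈ -1.2140e-5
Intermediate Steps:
1/(1/(58250 + 46*(132 - 70)) - 82370) = 1/(1/(58250 + 46*62) - 82370) = 1/(1/(58250 + 2852) - 82370) = 1/(1/61102 - 82370) = 1/(-5032971739/61102) = -61102/5032971739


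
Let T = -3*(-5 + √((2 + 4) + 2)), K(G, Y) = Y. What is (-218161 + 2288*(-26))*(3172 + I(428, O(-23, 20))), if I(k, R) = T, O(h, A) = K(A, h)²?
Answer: -884867363 + 1665894*√2 ≈ -8.8251e+8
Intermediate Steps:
O(h, A) = h²
T = 15 - 6*√2 (T = -3*(-5 + √(6 + 2)) = -3*(-5 + √8) = -3*(-5 + 2*√2) = 15 - 6*√2 ≈ 6.5147)
I(k, R) = 15 - 6*√2
(-218161 + 2288*(-26))*(3172 + I(428, O(-23, 20))) = (-218161 + 2288*(-26))*(3172 + (15 - 6*√2)) = (-218161 - 59488)*(3187 - 6*√2) = -277649*(3187 - 6*√2) = -884867363 + 1665894*√2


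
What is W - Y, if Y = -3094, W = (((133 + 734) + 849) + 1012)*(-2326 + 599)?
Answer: -4708162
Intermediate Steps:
W = -4711256 (W = ((867 + 849) + 1012)*(-1727) = (1716 + 1012)*(-1727) = 2728*(-1727) = -4711256)
W - Y = -4711256 - 1*(-3094) = -4711256 + 3094 = -4708162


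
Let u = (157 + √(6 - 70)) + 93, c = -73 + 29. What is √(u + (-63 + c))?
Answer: √(143 + 8*I) ≈ 11.963 + 0.33437*I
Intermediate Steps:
c = -44
u = 250 + 8*I (u = (157 + √(-64)) + 93 = (157 + 8*I) + 93 = 250 + 8*I ≈ 250.0 + 8.0*I)
√(u + (-63 + c)) = √((250 + 8*I) + (-63 - 44)) = √((250 + 8*I) - 107) = √(143 + 8*I)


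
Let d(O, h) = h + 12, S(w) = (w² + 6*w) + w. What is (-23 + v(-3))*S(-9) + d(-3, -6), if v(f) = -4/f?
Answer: -384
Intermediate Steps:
S(w) = w² + 7*w
d(O, h) = 12 + h
(-23 + v(-3))*S(-9) + d(-3, -6) = (-23 - 4/(-3))*(-9*(7 - 9)) + (12 - 6) = (-23 - 4*(-⅓))*(-9*(-2)) + 6 = (-23 + 4/3)*18 + 6 = -65/3*18 + 6 = -390 + 6 = -384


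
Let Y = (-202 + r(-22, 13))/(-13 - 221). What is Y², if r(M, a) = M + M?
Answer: 1681/1521 ≈ 1.1052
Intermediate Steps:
r(M, a) = 2*M
Y = 41/39 (Y = (-202 + 2*(-22))/(-13 - 221) = (-202 - 44)/(-234) = -246*(-1/234) = 41/39 ≈ 1.0513)
Y² = (41/39)² = 1681/1521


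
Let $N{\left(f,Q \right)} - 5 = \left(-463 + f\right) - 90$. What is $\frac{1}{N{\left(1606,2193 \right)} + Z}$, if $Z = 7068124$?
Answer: $\frac{1}{7069182} \approx 1.4146 \cdot 10^{-7}$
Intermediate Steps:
$N{\left(f,Q \right)} = -548 + f$ ($N{\left(f,Q \right)} = 5 + \left(\left(-463 + f\right) - 90\right) = 5 + \left(-553 + f\right) = -548 + f$)
$\frac{1}{N{\left(1606,2193 \right)} + Z} = \frac{1}{\left(-548 + 1606\right) + 7068124} = \frac{1}{1058 + 7068124} = \frac{1}{7069182}$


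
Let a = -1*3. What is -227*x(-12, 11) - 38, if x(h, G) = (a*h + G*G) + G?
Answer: -38174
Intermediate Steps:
a = -3
x(h, G) = G + G² - 3*h (x(h, G) = (-3*h + G*G) + G = (-3*h + G²) + G = (G² - 3*h) + G = G + G² - 3*h)
-227*x(-12, 11) - 38 = -227*(11 + 11² - 3*(-12)) - 38 = -227*(11 + 121 + 36) - 38 = -227*168 - 38 = -38136 - 38 = -38174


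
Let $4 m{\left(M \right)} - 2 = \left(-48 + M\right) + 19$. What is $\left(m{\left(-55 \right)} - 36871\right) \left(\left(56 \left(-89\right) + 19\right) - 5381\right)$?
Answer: $381679459$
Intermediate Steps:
$m{\left(M \right)} = - \frac{27}{4} + \frac{M}{4}$ ($m{\left(M \right)} = \frac{1}{2} + \frac{\left(-48 + M\right) + 19}{4} = \frac{1}{2} + \frac{-29 + M}{4} = \frac{1}{2} + \left(- \frac{29}{4} + \frac{M}{4}\right) = - \frac{27}{4} + \frac{M}{4}$)
$\left(m{\left(-55 \right)} - 36871\right) \left(\left(56 \left(-89\right) + 19\right) - 5381\right) = \left(\left(- \frac{27}{4} + \frac{1}{4} \left(-55\right)\right) - 36871\right) \left(\left(56 \left(-89\right) + 19\right) - 5381\right) = \left(\left(- \frac{27}{4} - \frac{55}{4}\right) - 36871\right) \left(\left(-4984 + 19\right) - 5381\right) = \left(- \frac{41}{2} - 36871\right) \left(-4965 - 5381\right) = \left(- \frac{73783}{2}\right) \left(-10346\right) = 381679459$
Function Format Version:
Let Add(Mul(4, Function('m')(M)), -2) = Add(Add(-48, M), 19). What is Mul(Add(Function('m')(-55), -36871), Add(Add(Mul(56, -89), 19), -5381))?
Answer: 381679459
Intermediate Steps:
Function('m')(M) = Add(Rational(-27, 4), Mul(Rational(1, 4), M)) (Function('m')(M) = Add(Rational(1, 2), Mul(Rational(1, 4), Add(Add(-48, M), 19))) = Add(Rational(1, 2), Mul(Rational(1, 4), Add(-29, M))) = Add(Rational(1, 2), Add(Rational(-29, 4), Mul(Rational(1, 4), M))) = Add(Rational(-27, 4), Mul(Rational(1, 4), M)))
Mul(Add(Function('m')(-55), -36871), Add(Add(Mul(56, -89), 19), -5381)) = Mul(Add(Add(Rational(-27, 4), Mul(Rational(1, 4), -55)), -36871), Add(Add(Mul(56, -89), 19), -5381)) = Mul(Add(Add(Rational(-27, 4), Rational(-55, 4)), -36871), Add(Add(-4984, 19), -5381)) = Mul(Add(Rational(-41, 2), -36871), Add(-4965, -5381)) = Mul(Rational(-73783, 2), -10346) = 381679459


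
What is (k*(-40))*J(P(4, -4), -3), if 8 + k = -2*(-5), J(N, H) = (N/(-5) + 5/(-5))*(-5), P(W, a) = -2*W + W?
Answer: -80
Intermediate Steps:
P(W, a) = -W
J(N, H) = 5 + N (J(N, H) = (N*(-⅕) + 5*(-⅕))*(-5) = (-N/5 - 1)*(-5) = (-1 - N/5)*(-5) = 5 + N)
k = 2 (k = -8 - 2*(-5) = -8 + 10 = 2)
(k*(-40))*J(P(4, -4), -3) = (2*(-40))*(5 - 1*4) = -80*(5 - 4) = -80*1 = -80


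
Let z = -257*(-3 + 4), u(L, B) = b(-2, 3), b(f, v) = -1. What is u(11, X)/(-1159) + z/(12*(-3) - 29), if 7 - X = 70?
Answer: 297928/75335 ≈ 3.9547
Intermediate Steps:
X = -63 (X = 7 - 1*70 = 7 - 70 = -63)
u(L, B) = -1
z = -257 (z = -257*1 = -257)
u(11, X)/(-1159) + z/(12*(-3) - 29) = -1/(-1159) - 257/(12*(-3) - 29) = -1*(-1/1159) - 257/(-36 - 29) = 1/1159 - 257/(-65) = 1/1159 - 257*(-1/65) = 1/1159 + 257/65 = 297928/75335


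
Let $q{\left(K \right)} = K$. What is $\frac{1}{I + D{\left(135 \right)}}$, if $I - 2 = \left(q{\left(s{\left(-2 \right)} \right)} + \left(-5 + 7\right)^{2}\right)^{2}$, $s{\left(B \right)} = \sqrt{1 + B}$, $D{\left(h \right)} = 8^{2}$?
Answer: $\frac{81}{6625} - \frac{8 i}{6625} \approx 0.012226 - 0.0012075 i$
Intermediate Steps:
$D{\left(h \right)} = 64$
$I = 2 + \left(4 + i\right)^{2}$ ($I = 2 + \left(\sqrt{1 - 2} + \left(-5 + 7\right)^{2}\right)^{2} = 2 + \left(\sqrt{-1} + 2^{2}\right)^{2} = 2 + \left(i + 4\right)^{2} = 2 + \left(4 + i\right)^{2} \approx 17.0 + 8.0 i$)
$\frac{1}{I + D{\left(135 \right)}} = \frac{1}{\left(17 + 8 i\right) + 64} = \frac{1}{81 + 8 i} = \frac{81 - 8 i}{6625}$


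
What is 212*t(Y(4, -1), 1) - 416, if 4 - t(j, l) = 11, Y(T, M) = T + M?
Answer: -1900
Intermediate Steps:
Y(T, M) = M + T
t(j, l) = -7 (t(j, l) = 4 - 1*11 = 4 - 11 = -7)
212*t(Y(4, -1), 1) - 416 = 212*(-7) - 416 = -1484 - 416 = -1900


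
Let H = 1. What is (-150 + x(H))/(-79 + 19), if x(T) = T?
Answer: 149/60 ≈ 2.4833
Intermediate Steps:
(-150 + x(H))/(-79 + 19) = (-150 + 1)/(-79 + 19) = -149/(-60) = -149*(-1/60) = 149/60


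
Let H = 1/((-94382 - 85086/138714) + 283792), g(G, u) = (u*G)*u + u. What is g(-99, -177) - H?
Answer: -13582416802327651/4378955609 ≈ -3.1017e+6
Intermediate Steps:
g(G, u) = u + G*u**2 (g(G, u) = (G*u)*u + u = G*u**2 + u = u + G*u**2)
H = 23119/4378955609 (H = 1/((-94382 - 85086*1/138714) + 283792) = 1/((-94382 - 14181/23119) + 283792) = 1/(-2182031639/23119 + 283792) = 1/(4378955609/23119) = 23119/4378955609 ≈ 5.2796e-6)
g(-99, -177) - H = -177*(1 - 99*(-177)) - 1*23119/4378955609 = -177*(1 + 17523) - 23119/4378955609 = -177*17524 - 23119/4378955609 = -3101748 - 23119/4378955609 = -13582416802327651/4378955609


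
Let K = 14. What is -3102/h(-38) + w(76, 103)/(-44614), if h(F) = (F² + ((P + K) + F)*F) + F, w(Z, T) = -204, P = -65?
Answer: -11451323/17800986 ≈ -0.64330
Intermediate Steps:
h(F) = F + F² + F*(-51 + F) (h(F) = (F² + ((-65 + 14) + F)*F) + F = (F² + (-51 + F)*F) + F = (F² + F*(-51 + F)) + F = F + F² + F*(-51 + F))
-3102/h(-38) + w(76, 103)/(-44614) = -3102*(-1/(76*(-25 - 38))) - 204/(-44614) = -3102/(2*(-38)*(-63)) - 204*(-1/44614) = -3102/4788 + 102/22307 = -3102*1/4788 + 102/22307 = -517/798 + 102/22307 = -11451323/17800986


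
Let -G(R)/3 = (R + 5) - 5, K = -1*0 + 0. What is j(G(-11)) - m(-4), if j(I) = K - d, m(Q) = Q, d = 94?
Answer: -90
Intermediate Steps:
K = 0 (K = 0 + 0 = 0)
G(R) = -3*R (G(R) = -3*((R + 5) - 5) = -3*((5 + R) - 5) = -3*R)
j(I) = -94 (j(I) = 0 - 1*94 = 0 - 94 = -94)
j(G(-11)) - m(-4) = -94 - 1*(-4) = -94 + 4 = -90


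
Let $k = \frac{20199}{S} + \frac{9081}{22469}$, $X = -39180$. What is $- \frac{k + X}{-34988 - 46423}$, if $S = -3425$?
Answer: $- \frac{1005190520802}{2088363791525} \approx -0.48133$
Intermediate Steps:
$k = - \frac{422748906}{76956325}$ ($k = \frac{20199}{-3425} + \frac{9081}{22469} = 20199 \left(- \frac{1}{3425}\right) + 9081 \cdot \frac{1}{22469} = - \frac{20199}{3425} + \frac{9081}{22469} = - \frac{422748906}{76956325} \approx -5.4934$)
$- \frac{k + X}{-34988 - 46423} = - \frac{- \frac{422748906}{76956325} - 39180}{-34988 - 46423} = - \frac{-3015571562406}{76956325 \left(-81411\right)} = - \frac{\left(-3015571562406\right) \left(-1\right)}{76956325 \cdot 81411} = \left(-1\right) \frac{1005190520802}{2088363791525} = - \frac{1005190520802}{2088363791525}$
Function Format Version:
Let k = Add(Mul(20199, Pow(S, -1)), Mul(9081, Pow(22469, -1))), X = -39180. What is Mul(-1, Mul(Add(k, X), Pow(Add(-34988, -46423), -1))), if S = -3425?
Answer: Rational(-1005190520802, 2088363791525) ≈ -0.48133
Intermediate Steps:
k = Rational(-422748906, 76956325) (k = Add(Mul(20199, Pow(-3425, -1)), Mul(9081, Pow(22469, -1))) = Add(Mul(20199, Rational(-1, 3425)), Mul(9081, Rational(1, 22469))) = Add(Rational(-20199, 3425), Rational(9081, 22469)) = Rational(-422748906, 76956325) ≈ -5.4934)
Mul(-1, Mul(Add(k, X), Pow(Add(-34988, -46423), -1))) = Mul(-1, Mul(Add(Rational(-422748906, 76956325), -39180), Pow(Add(-34988, -46423), -1))) = Mul(-1, Mul(Rational(-3015571562406, 76956325), Pow(-81411, -1))) = Mul(-1, Mul(Rational(-3015571562406, 76956325), Rational(-1, 81411))) = Mul(-1, Rational(1005190520802, 2088363791525)) = Rational(-1005190520802, 2088363791525)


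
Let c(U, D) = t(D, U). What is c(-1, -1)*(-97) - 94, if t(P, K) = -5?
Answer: 391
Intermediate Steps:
c(U, D) = -5
c(-1, -1)*(-97) - 94 = -5*(-97) - 94 = 485 - 94 = 391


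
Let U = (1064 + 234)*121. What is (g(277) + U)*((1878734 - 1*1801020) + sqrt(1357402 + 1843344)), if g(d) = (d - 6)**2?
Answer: 17912999286 + 230499*sqrt(3200746) ≈ 1.8325e+10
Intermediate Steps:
g(d) = (-6 + d)**2
U = 157058 (U = 1298*121 = 157058)
(g(277) + U)*((1878734 - 1*1801020) + sqrt(1357402 + 1843344)) = ((-6 + 277)**2 + 157058)*((1878734 - 1*1801020) + sqrt(1357402 + 1843344)) = (271**2 + 157058)*((1878734 - 1801020) + sqrt(3200746)) = (73441 + 157058)*(77714 + sqrt(3200746)) = 230499*(77714 + sqrt(3200746)) = 17912999286 + 230499*sqrt(3200746)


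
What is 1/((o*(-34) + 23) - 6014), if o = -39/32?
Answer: -16/95193 ≈ -0.00016808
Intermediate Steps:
o = -39/32 (o = -39*1/32 = -39/32 ≈ -1.2188)
1/((o*(-34) + 23) - 6014) = 1/((-39/32*(-34) + 23) - 6014) = 1/((663/16 + 23) - 6014) = 1/(1031/16 - 6014) = 1/(-95193/16) = -16/95193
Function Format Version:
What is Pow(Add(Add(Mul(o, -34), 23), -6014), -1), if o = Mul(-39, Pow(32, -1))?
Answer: Rational(-16, 95193) ≈ -0.00016808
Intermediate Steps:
o = Rational(-39, 32) (o = Mul(-39, Rational(1, 32)) = Rational(-39, 32) ≈ -1.2188)
Pow(Add(Add(Mul(o, -34), 23), -6014), -1) = Pow(Add(Add(Mul(Rational(-39, 32), -34), 23), -6014), -1) = Pow(Add(Add(Rational(663, 16), 23), -6014), -1) = Pow(Add(Rational(1031, 16), -6014), -1) = Pow(Rational(-95193, 16), -1) = Rational(-16, 95193)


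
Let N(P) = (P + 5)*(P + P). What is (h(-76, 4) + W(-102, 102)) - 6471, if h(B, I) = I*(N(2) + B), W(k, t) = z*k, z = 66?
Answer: -13395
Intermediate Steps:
W(k, t) = 66*k
N(P) = 2*P*(5 + P) (N(P) = (5 + P)*(2*P) = 2*P*(5 + P))
h(B, I) = I*(28 + B) (h(B, I) = I*(2*2*(5 + 2) + B) = I*(2*2*7 + B) = I*(28 + B))
(h(-76, 4) + W(-102, 102)) - 6471 = (4*(28 - 76) + 66*(-102)) - 6471 = (4*(-48) - 6732) - 6471 = (-192 - 6732) - 6471 = -6924 - 6471 = -13395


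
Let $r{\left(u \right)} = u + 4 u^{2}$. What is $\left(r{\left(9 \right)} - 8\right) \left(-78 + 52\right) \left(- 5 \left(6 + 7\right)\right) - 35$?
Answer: $549215$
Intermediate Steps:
$\left(r{\left(9 \right)} - 8\right) \left(-78 + 52\right) \left(- 5 \left(6 + 7\right)\right) - 35 = \left(9 \left(1 + 4 \cdot 9\right) - 8\right) \left(-78 + 52\right) \left(- 5 \left(6 + 7\right)\right) - 35 = \left(9 \left(1 + 36\right) - 8\right) \left(-26\right) \left(\left(-5\right) 13\right) - 35 = \left(9 \cdot 37 - 8\right) \left(-26\right) \left(-65\right) - 35 = \left(333 - 8\right) \left(-26\right) \left(-65\right) - 35 = 325 \left(-26\right) \left(-65\right) - 35 = \left(-8450\right) \left(-65\right) - 35 = 549250 - 35 = 549215$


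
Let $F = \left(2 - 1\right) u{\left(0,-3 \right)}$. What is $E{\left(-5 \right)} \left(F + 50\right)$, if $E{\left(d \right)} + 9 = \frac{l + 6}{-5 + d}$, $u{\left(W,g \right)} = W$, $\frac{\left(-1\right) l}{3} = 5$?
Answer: $-405$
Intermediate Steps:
$l = -15$ ($l = \left(-3\right) 5 = -15$)
$E{\left(d \right)} = -9 - \frac{9}{-5 + d}$ ($E{\left(d \right)} = -9 + \frac{-15 + 6}{-5 + d} = -9 - \frac{9}{-5 + d}$)
$F = 0$ ($F = \left(2 - 1\right) 0 = 1 \cdot 0 = 0$)
$E{\left(-5 \right)} \left(F + 50\right) = \frac{9 \left(4 - -5\right)}{-5 - 5} \left(0 + 50\right) = \frac{9 \left(4 + 5\right)}{-10} \cdot 50 = 9 \left(- \frac{1}{10}\right) 9 \cdot 50 = \left(- \frac{81}{10}\right) 50 = -405$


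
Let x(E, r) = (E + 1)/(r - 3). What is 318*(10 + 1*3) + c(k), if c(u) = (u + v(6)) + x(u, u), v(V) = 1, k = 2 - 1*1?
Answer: 4135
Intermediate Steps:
k = 1 (k = 2 - 1 = 1)
x(E, r) = (1 + E)/(-3 + r)
c(u) = 1 + u + (1 + u)/(-3 + u) (c(u) = (u + 1) + (1 + u)/(-3 + u) = (1 + u) + (1 + u)/(-3 + u) = 1 + u + (1 + u)/(-3 + u))
318*(10 + 1*3) + c(k) = 318*(10 + 1*3) + (-2 + 1**2 - 1*1)/(-3 + 1) = 318*(10 + 3) + (-2 + 1 - 1)/(-2) = 318*13 - 1/2*(-2) = 4134 + 1 = 4135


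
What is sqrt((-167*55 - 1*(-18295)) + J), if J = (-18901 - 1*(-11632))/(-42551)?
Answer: sqrt(16494762348329)/42551 ≈ 95.447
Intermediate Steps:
J = 7269/42551 (J = (-18901 + 11632)*(-1/42551) = -7269*(-1/42551) = 7269/42551 ≈ 0.17083)
sqrt((-167*55 - 1*(-18295)) + J) = sqrt((-167*55 - 1*(-18295)) + 7269/42551) = sqrt((-9185 + 18295) + 7269/42551) = sqrt(9110 + 7269/42551) = sqrt(387646879/42551) = sqrt(16494762348329)/42551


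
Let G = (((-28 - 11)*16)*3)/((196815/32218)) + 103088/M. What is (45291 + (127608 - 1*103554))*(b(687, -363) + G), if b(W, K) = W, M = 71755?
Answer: 4987962790027569/188299471 ≈ 2.6490e+7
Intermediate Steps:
G = -287160345584/941497355 (G = (((-28 - 11)*16)*3)/((196815/32218)) + 103088/71755 = (-39*16*3)/((196815*(1/32218))) + 103088*(1/71755) = (-624*3)/(196815/32218) + 103088/71755 = -1872*32218/196815 + 103088/71755 = -20104032/65605 + 103088/71755 = -287160345584/941497355 ≈ -305.00)
(45291 + (127608 - 1*103554))*(b(687, -363) + G) = (45291 + (127608 - 1*103554))*(687 - 287160345584/941497355) = (45291 + (127608 - 103554))*(359648337301/941497355) = (45291 + 24054)*(359648337301/941497355) = 69345*(359648337301/941497355) = 4987962790027569/188299471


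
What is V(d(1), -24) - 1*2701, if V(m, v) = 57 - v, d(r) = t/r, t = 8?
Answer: -2620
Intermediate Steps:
d(r) = 8/r
V(d(1), -24) - 1*2701 = (57 - 1*(-24)) - 1*2701 = (57 + 24) - 2701 = 81 - 2701 = -2620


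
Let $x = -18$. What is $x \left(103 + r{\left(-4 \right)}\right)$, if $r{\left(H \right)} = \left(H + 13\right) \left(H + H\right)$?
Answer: $-558$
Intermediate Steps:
$r{\left(H \right)} = 2 H \left(13 + H\right)$ ($r{\left(H \right)} = \left(13 + H\right) 2 H = 2 H \left(13 + H\right)$)
$x \left(103 + r{\left(-4 \right)}\right) = - 18 \left(103 + 2 \left(-4\right) \left(13 - 4\right)\right) = - 18 \left(103 + 2 \left(-4\right) 9\right) = - 18 \left(103 - 72\right) = \left(-18\right) 31 = -558$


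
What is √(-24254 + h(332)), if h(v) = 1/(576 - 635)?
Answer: I*√84428233/59 ≈ 155.74*I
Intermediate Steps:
h(v) = -1/59 (h(v) = 1/(-59) = -1/59)
√(-24254 + h(332)) = √(-24254 - 1/59) = √(-1430987/59) = I*√84428233/59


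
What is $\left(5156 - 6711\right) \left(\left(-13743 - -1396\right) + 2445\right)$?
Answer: $15397610$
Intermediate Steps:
$\left(5156 - 6711\right) \left(\left(-13743 - -1396\right) + 2445\right) = - 1555 \left(\left(-13743 + 1396\right) + 2445\right) = - 1555 \left(-12347 + 2445\right) = \left(-1555\right) \left(-9902\right) = 15397610$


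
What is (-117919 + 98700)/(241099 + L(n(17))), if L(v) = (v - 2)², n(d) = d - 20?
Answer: -19219/241124 ≈ -0.079706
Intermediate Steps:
n(d) = -20 + d
L(v) = (-2 + v)²
(-117919 + 98700)/(241099 + L(n(17))) = (-117919 + 98700)/(241099 + (-2 + (-20 + 17))²) = -19219/(241099 + (-2 - 3)²) = -19219/(241099 + (-5)²) = -19219/(241099 + 25) = -19219/241124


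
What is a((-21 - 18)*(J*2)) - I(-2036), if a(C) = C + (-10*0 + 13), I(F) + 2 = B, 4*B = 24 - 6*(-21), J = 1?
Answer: -201/2 ≈ -100.50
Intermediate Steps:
B = 75/2 (B = (24 - 6*(-21))/4 = (24 + 126)/4 = (¼)*150 = 75/2 ≈ 37.500)
I(F) = 71/2 (I(F) = -2 + 75/2 = 71/2)
a(C) = 13 + C (a(C) = C + (0 + 13) = C + 13 = 13 + C)
a((-21 - 18)*(J*2)) - I(-2036) = (13 + (-21 - 18)*(1*2)) - 1*71/2 = (13 - 39*2) - 71/2 = (13 - 78) - 71/2 = -65 - 71/2 = -201/2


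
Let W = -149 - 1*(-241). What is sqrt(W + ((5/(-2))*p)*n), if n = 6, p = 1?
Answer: sqrt(77) ≈ 8.7750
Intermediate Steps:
W = 92 (W = -149 + 241 = 92)
sqrt(W + ((5/(-2))*p)*n) = sqrt(92 + ((5/(-2))*1)*6) = sqrt(92 + ((5*(-1/2))*1)*6) = sqrt(92 - 5/2*1*6) = sqrt(92 - 5/2*6) = sqrt(92 - 15) = sqrt(77)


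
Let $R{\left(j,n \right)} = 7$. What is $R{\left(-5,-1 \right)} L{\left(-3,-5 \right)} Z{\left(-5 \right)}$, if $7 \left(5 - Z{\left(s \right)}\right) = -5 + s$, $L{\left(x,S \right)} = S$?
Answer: $-225$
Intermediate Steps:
$Z{\left(s \right)} = \frac{40}{7} - \frac{s}{7}$ ($Z{\left(s \right)} = 5 - \frac{-5 + s}{7} = 5 - \left(- \frac{5}{7} + \frac{s}{7}\right) = \frac{40}{7} - \frac{s}{7}$)
$R{\left(-5,-1 \right)} L{\left(-3,-5 \right)} Z{\left(-5 \right)} = 7 \left(-5\right) \left(\frac{40}{7} - - \frac{5}{7}\right) = - 35 \left(\frac{40}{7} + \frac{5}{7}\right) = \left(-35\right) \frac{45}{7} = -225$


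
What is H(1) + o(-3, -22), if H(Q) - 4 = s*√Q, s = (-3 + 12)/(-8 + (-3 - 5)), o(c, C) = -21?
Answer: -281/16 ≈ -17.563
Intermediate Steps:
s = -9/16 (s = 9/(-8 - 8) = 9/(-16) = 9*(-1/16) = -9/16 ≈ -0.56250)
H(Q) = 4 - 9*√Q/16
H(1) + o(-3, -22) = (4 - 9*√1/16) - 21 = (4 - 9/16*1) - 21 = (4 - 9/16) - 21 = 55/16 - 21 = -281/16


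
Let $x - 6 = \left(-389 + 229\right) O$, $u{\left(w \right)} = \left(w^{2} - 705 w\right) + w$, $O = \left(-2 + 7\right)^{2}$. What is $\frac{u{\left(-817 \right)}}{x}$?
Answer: $- \frac{1242657}{3994} \approx -311.13$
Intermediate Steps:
$O = 25$ ($O = 5^{2} = 25$)
$u{\left(w \right)} = w^{2} - 704 w$
$x = -3994$ ($x = 6 + \left(-389 + 229\right) 25 = 6 - 4000 = -3994$)
$\frac{u{\left(-817 \right)}}{x} = \frac{\left(-817\right) \left(-704 - 817\right)}{-3994} = \left(-817\right) \left(-1521\right) \left(- \frac{1}{3994}\right) = 1242657 \left(- \frac{1}{3994}\right) = - \frac{1242657}{3994}$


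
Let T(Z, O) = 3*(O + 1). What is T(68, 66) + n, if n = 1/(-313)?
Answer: 62912/313 ≈ 201.00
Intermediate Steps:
n = -1/313 ≈ -0.0031949
T(Z, O) = 3 + 3*O (T(Z, O) = 3*(1 + O) = 3 + 3*O)
T(68, 66) + n = (3 + 3*66) - 1/313 = (3 + 198) - 1/313 = 201 - 1/313 = 62912/313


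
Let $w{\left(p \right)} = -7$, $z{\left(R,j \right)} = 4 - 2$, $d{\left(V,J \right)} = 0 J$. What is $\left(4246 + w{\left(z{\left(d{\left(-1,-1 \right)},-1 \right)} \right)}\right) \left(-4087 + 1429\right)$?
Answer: $-11267262$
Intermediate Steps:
$d{\left(V,J \right)} = 0$
$z{\left(R,j \right)} = 2$ ($z{\left(R,j \right)} = 4 - 2 = 2$)
$\left(4246 + w{\left(z{\left(d{\left(-1,-1 \right)},-1 \right)} \right)}\right) \left(-4087 + 1429\right) = \left(4246 - 7\right) \left(-4087 + 1429\right) = 4239 \left(-2658\right) = -11267262$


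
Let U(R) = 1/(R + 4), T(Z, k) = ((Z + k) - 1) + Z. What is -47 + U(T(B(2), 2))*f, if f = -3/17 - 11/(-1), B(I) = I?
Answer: -7007/153 ≈ -45.797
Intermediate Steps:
T(Z, k) = -1 + k + 2*Z (T(Z, k) = (-1 + Z + k) + Z = -1 + k + 2*Z)
U(R) = 1/(4 + R)
f = 184/17 (f = -3*1/17 - 11*(-1) = -3/17 + 11 = 184/17 ≈ 10.824)
-47 + U(T(B(2), 2))*f = -47 + (184/17)/(4 + (-1 + 2 + 2*2)) = -47 + (184/17)/(4 + (-1 + 2 + 4)) = -47 + (184/17)/(4 + 5) = -47 + (184/17)/9 = -47 + (⅑)*(184/17) = -47 + 184/153 = -7007/153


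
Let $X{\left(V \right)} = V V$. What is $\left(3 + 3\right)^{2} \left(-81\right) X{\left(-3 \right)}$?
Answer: $-26244$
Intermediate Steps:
$X{\left(V \right)} = V^{2}$
$\left(3 + 3\right)^{2} \left(-81\right) X{\left(-3 \right)} = \left(3 + 3\right)^{2} \left(-81\right) \left(-3\right)^{2} = 6^{2} \left(-81\right) 9 = 36 \left(-81\right) 9 = \left(-2916\right) 9 = -26244$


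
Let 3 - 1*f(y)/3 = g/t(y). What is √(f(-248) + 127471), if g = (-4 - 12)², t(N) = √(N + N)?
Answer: 2*√(30627070 + 1488*I*√31)/31 ≈ 357.04 + 0.048291*I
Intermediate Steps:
t(N) = √2*√N (t(N) = √(2*N) = √2*√N)
g = 256 (g = (-16)² = 256)
f(y) = 9 - 384*√2/√y (f(y) = 9 - 768/(√2*√y) = 9 - 768*√2/(2*√y) = 9 - 384*√2/√y)
√(f(-248) + 127471) = √((9 - 384*√2/√(-248)) + 127471) = √((9 - 384*√2*(-I*√62/124)) + 127471) = √((9 + 192*I*√31/31) + 127471) = √(127480 + 192*I*√31/31)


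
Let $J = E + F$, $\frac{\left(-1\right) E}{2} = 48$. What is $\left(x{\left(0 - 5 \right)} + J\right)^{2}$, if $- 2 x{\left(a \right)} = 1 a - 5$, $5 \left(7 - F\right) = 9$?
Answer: $\frac{184041}{25} \approx 7361.6$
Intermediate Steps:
$E = -96$ ($E = \left(-2\right) 48 = -96$)
$F = \frac{26}{5}$ ($F = 7 - \frac{9}{5} = \frac{26}{5} \approx 5.2$)
$x{\left(a \right)} = \frac{5}{2} - \frac{a}{2}$ ($x{\left(a \right)} = - \frac{1 a - 5}{2} = - \frac{a - 5}{2} = - \frac{-5 + a}{2} = \frac{5}{2} - \frac{a}{2}$)
$J = - \frac{454}{5}$ ($J = -96 + \frac{26}{5} = - \frac{454}{5} \approx -90.8$)
$\left(x{\left(0 - 5 \right)} + J\right)^{2} = \left(\left(\frac{5}{2} - \frac{0 - 5}{2}\right) - \frac{454}{5}\right)^{2} = \left(\left(\frac{5}{2} - - \frac{5}{2}\right) - \frac{454}{5}\right)^{2} = \left(\left(\frac{5}{2} + \frac{5}{2}\right) - \frac{454}{5}\right)^{2} = \left(5 - \frac{454}{5}\right)^{2} = \left(- \frac{429}{5}\right)^{2} = \frac{184041}{25}$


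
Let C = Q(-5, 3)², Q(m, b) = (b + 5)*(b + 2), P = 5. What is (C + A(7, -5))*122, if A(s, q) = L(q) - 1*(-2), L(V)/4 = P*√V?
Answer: 195444 + 2440*I*√5 ≈ 1.9544e+5 + 5456.0*I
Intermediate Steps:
L(V) = 20*√V (L(V) = 4*(5*√V) = 20*√V)
Q(m, b) = (2 + b)*(5 + b) (Q(m, b) = (5 + b)*(2 + b) = (2 + b)*(5 + b))
C = 1600 (C = (10 + 3² + 7*3)² = (10 + 9 + 21)² = 40² = 1600)
A(s, q) = 2 + 20*√q (A(s, q) = 20*√q - 1*(-2) = 20*√q + 2 = 2 + 20*√q)
(C + A(7, -5))*122 = (1600 + (2 + 20*√(-5)))*122 = (1600 + (2 + 20*(I*√5)))*122 = (1600 + (2 + 20*I*√5))*122 = (1602 + 20*I*√5)*122 = 195444 + 2440*I*√5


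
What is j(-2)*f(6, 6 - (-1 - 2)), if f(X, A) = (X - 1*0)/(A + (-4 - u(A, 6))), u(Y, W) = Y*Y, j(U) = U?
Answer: 3/19 ≈ 0.15789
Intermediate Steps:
u(Y, W) = Y²
f(X, A) = X/(-4 + A - A²) (f(X, A) = (X - 1*0)/(A + (-4 - A²)) = (X + 0)/(-4 + A - A²) = X/(-4 + A - A²))
j(-2)*f(6, 6 - (-1 - 2)) = -(-2)*6/(4 + (6 - (-1 - 2))² - (6 - (-1 - 2))) = -(-2)*6/(4 + (6 - 1*(-3))² - (6 - 1*(-3))) = -(-2)*6/(4 + (6 + 3)² - (6 + 3)) = -(-2)*6/(4 + 9² - 1*9) = -(-2)*6/(4 + 81 - 9) = -(-2)*6/76 = -2*(-3/38) = 3/19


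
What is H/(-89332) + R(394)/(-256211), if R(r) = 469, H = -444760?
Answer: 28477626913/5721960263 ≈ 4.9769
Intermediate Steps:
H/(-89332) + R(394)/(-256211) = -444760/(-89332) + 469/(-256211) = -444760*(-1/89332) + 469*(-1/256211) = 111190/22333 - 469/256211 = 28477626913/5721960263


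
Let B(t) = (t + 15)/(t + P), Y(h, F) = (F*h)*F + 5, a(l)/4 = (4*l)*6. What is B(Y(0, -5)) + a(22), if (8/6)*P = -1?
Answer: 35984/17 ≈ 2116.7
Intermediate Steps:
a(l) = 96*l (a(l) = 4*((4*l)*6) = 4*(24*l) = 96*l)
P = -¾ (P = (¾)*(-1) = -¾ ≈ -0.75000)
Y(h, F) = 5 + h*F² (Y(h, F) = h*F² + 5 = 5 + h*F²)
B(t) = (15 + t)/(-¾ + t) (B(t) = (t + 15)/(t - ¾) = (15 + t)/(-¾ + t))
B(Y(0, -5)) + a(22) = 4*(15 + (5 + 0*(-5)²))/(-3 + 4*(5 + 0*(-5)²)) + 96*22 = 4*(15 + (5 + 0*25))/(-3 + 4*(5 + 0*25)) + 2112 = 4*(15 + (5 + 0))/(-3 + 4*(5 + 0)) + 2112 = 4*(15 + 5)/(-3 + 4*5) + 2112 = 4*20/(-3 + 20) + 2112 = 4*20/17 + 2112 = 4*(1/17)*20 + 2112 = 80/17 + 2112 = 35984/17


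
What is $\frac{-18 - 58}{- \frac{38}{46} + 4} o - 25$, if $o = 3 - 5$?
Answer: $\frac{1671}{73} \approx 22.89$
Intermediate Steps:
$o = -2$ ($o = 3 - 5 = -2$)
$\frac{-18 - 58}{- \frac{38}{46} + 4} o - 25 = \frac{-18 - 58}{- \frac{38}{46} + 4} \left(-2\right) - 25 = - \frac{76}{\left(-38\right) \frac{1}{46} + 4} \left(-2\right) - 25 = - \frac{76}{- \frac{19}{23} + 4} \left(-2\right) - 25 = - \frac{76}{\frac{73}{23}} \left(-2\right) - 25 = \left(-76\right) \frac{23}{73} \left(-2\right) - 25 = \left(- \frac{1748}{73}\right) \left(-2\right) - 25 = \frac{3496}{73} - 25 = \frac{1671}{73}$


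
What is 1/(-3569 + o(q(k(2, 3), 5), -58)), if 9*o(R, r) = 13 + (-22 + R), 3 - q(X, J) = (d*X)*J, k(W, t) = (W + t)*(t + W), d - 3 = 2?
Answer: -9/32752 ≈ -0.00027479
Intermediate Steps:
d = 5 (d = 3 + 2 = 5)
k(W, t) = (W + t)² (k(W, t) = (W + t)*(W + t) = (W + t)²)
q(X, J) = 3 - 5*J*X (q(X, J) = 3 - 5*X*J = 3 - 5*J*X)
o(R, r) = -1 + R/9 (o(R, r) = (13 + (-22 + R))/9 = (-9 + R)/9 = -1 + R/9)
1/(-3569 + o(q(k(2, 3), 5), -58)) = 1/(-3569 + (-1 + (3 - 5*5*(2 + 3)²)/9)) = 1/(-3569 + (-1 + (3 - 5*5*5²)/9)) = 1/(-3569 + (-1 + (3 - 5*5*25)/9)) = 1/(-3569 + (-1 + (3 - 625)/9)) = 1/(-3569 + (-1 + (⅑)*(-622))) = 1/(-3569 + (-1 - 622/9)) = 1/(-3569 - 631/9) = 1/(-32752/9) = -9/32752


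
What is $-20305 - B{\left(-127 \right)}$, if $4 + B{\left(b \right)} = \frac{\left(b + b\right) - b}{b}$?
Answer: $-20302$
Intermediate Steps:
$B{\left(b \right)} = -3$ ($B{\left(b \right)} = -4 + \frac{\left(b + b\right) - b}{b} = -4 + \frac{2 b - b}{b} = -4 + \frac{b}{b} = -4 + 1 = -3$)
$-20305 - B{\left(-127 \right)} = -20305 - -3 = -20305 + 3 = -20302$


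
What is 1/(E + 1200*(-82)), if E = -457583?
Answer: -1/555983 ≈ -1.7986e-6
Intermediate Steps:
1/(E + 1200*(-82)) = 1/(-457583 + 1200*(-82)) = 1/(-457583 - 98400) = 1/(-555983) = -1/555983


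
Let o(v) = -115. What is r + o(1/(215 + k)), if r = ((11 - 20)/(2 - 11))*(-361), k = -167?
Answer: -476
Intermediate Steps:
r = -361 (r = -9/(-9)*(-361) = -9*(-1/9)*(-361) = 1*(-361) = -361)
r + o(1/(215 + k)) = -361 - 115 = -476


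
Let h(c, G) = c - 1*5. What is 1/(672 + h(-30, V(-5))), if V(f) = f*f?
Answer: 1/637 ≈ 0.0015699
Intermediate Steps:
V(f) = f²
h(c, G) = -5 + c (h(c, G) = c - 5 = -5 + c)
1/(672 + h(-30, V(-5))) = 1/(672 + (-5 - 30)) = 1/(672 - 35) = 1/637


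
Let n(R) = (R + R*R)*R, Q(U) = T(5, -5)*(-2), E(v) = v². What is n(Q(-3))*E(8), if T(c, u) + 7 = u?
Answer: 921600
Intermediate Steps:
T(c, u) = -7 + u
Q(U) = 24 (Q(U) = (-7 - 5)*(-2) = -12*(-2) = 24)
n(R) = R*(R + R²) (n(R) = (R + R²)*R = R*(R + R²))
n(Q(-3))*E(8) = (24²*(1 + 24))*8² = (576*25)*64 = 14400*64 = 921600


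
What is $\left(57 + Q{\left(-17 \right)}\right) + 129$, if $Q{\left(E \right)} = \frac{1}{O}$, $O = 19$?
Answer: $\frac{3535}{19} \approx 186.05$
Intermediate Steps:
$Q{\left(E \right)} = \frac{1}{19}$
$\left(57 + Q{\left(-17 \right)}\right) + 129 = \left(57 + \frac{1}{19}\right) + 129 = \frac{1084}{19} + 129 = \frac{3535}{19}$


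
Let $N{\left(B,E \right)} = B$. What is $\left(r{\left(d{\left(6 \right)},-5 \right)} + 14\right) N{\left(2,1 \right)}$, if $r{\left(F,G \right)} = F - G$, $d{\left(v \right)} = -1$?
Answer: $36$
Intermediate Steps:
$\left(r{\left(d{\left(6 \right)},-5 \right)} + 14\right) N{\left(2,1 \right)} = \left(\left(-1 - -5\right) + 14\right) 2 = \left(\left(-1 + 5\right) + 14\right) 2 = \left(4 + 14\right) 2 = 18 \cdot 2 = 36$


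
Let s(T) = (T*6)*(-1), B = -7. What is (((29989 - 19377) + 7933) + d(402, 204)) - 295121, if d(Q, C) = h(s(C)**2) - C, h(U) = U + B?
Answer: 1221389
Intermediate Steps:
s(T) = -6*T (s(T) = (6*T)*(-1) = -6*T)
h(U) = -7 + U (h(U) = U - 7 = -7 + U)
d(Q, C) = -7 - C + 36*C**2 (d(Q, C) = (-7 + (-6*C)**2) - C = (-7 + 36*C**2) - C = -7 - C + 36*C**2)
(((29989 - 19377) + 7933) + d(402, 204)) - 295121 = (((29989 - 19377) + 7933) + (-7 - 1*204 + 36*204**2)) - 295121 = ((10612 + 7933) + (-7 - 204 + 36*41616)) - 295121 = (18545 + (-7 - 204 + 1498176)) - 295121 = (18545 + 1497965) - 295121 = 1516510 - 295121 = 1221389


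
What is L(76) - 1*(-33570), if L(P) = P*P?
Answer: 39346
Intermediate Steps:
L(P) = P**2
L(76) - 1*(-33570) = 76**2 - 1*(-33570) = 5776 + 33570 = 39346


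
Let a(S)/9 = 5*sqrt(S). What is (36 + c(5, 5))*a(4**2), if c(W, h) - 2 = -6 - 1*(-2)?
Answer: 6120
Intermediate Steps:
c(W, h) = -2 (c(W, h) = 2 + (-6 - 1*(-2)) = 2 + (-6 + 2) = 2 - 4 = -2)
a(S) = 45*sqrt(S) (a(S) = 9*(5*sqrt(S)) = 45*sqrt(S))
(36 + c(5, 5))*a(4**2) = (36 - 2)*(45*sqrt(4**2)) = 34*(45*sqrt(16)) = 34*(45*4) = 34*180 = 6120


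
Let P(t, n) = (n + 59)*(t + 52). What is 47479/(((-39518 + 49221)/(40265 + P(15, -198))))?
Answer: 1469570008/9703 ≈ 1.5146e+5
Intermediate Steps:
P(t, n) = (52 + t)*(59 + n) (P(t, n) = (59 + n)*(52 + t) = (52 + t)*(59 + n))
47479/(((-39518 + 49221)/(40265 + P(15, -198)))) = 47479/(((-39518 + 49221)/(40265 + (3068 + 52*(-198) + 59*15 - 198*15)))) = 47479/((9703/(40265 + (3068 - 10296 + 885 - 2970)))) = 47479/((9703/(40265 - 9313))) = 47479/((9703/30952)) = 47479/((9703*(1/30952))) = 47479/(9703/30952) = 47479*(30952/9703) = 1469570008/9703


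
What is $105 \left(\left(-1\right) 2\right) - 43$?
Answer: $-253$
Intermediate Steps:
$105 \left(\left(-1\right) 2\right) - 43 = 105 \left(-2\right) - 43 = -210 - 43 = -253$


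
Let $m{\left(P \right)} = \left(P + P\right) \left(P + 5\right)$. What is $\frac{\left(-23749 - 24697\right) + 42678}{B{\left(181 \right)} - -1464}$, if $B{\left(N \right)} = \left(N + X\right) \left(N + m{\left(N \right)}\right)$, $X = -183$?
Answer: $\frac{2884}{66781} \approx 0.043186$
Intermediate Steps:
$m{\left(P \right)} = 2 P \left(5 + P\right)$
$B{\left(N \right)} = \left(-183 + N\right) \left(N + 2 N \left(5 + N\right)\right)$ ($B{\left(N \right)} = \left(N - 183\right) \left(N + 2 N \left(5 + N\right)\right) = \left(-183 + N\right) \left(N + 2 N \left(5 + N\right)\right)$)
$\frac{\left(-23749 - 24697\right) + 42678}{B{\left(181 \right)} - -1464} = \frac{\left(-23749 - 24697\right) + 42678}{181 \left(-2013 - 64255 + 2 \cdot 181^{2}\right) - -1464} = \frac{-48446 + 42678}{181 \left(-2013 - 64255 + 2 \cdot 32761\right) + \left(-18397 + 19861\right)} = - \frac{5768}{181 \left(-2013 - 64255 + 65522\right) + 1464} = - \frac{5768}{181 \left(-746\right) + 1464} = - \frac{5768}{-135026 + 1464} = - \frac{5768}{-133562} = \left(-5768\right) \left(- \frac{1}{133562}\right) = \frac{2884}{66781}$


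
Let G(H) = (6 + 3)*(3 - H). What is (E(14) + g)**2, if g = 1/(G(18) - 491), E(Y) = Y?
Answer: 76790169/391876 ≈ 195.96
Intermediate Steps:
G(H) = 27 - 9*H (G(H) = 9*(3 - H) = 27 - 9*H)
g = -1/626 (g = 1/((27 - 9*18) - 491) = 1/((27 - 162) - 491) = 1/(-135 - 491) = 1/(-626) = -1/626 ≈ -0.0015974)
(E(14) + g)**2 = (14 - 1/626)**2 = (8763/626)**2 = 76790169/391876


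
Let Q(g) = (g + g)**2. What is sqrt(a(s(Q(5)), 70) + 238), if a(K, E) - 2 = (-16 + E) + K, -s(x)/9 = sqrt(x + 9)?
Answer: sqrt(294 - 9*sqrt(109)) ≈ 14.143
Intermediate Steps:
Q(g) = 4*g**2 (Q(g) = (2*g)**2 = 4*g**2)
s(x) = -9*sqrt(9 + x) (s(x) = -9*sqrt(x + 9) = -9*sqrt(9 + x))
a(K, E) = -14 + E + K (a(K, E) = 2 + ((-16 + E) + K) = 2 + (-16 + E + K) = -14 + E + K)
sqrt(a(s(Q(5)), 70) + 238) = sqrt((-14 + 70 - 9*sqrt(9 + 4*5**2)) + 238) = sqrt((-14 + 70 - 9*sqrt(9 + 4*25)) + 238) = sqrt((-14 + 70 - 9*sqrt(9 + 100)) + 238) = sqrt((-14 + 70 - 9*sqrt(109)) + 238) = sqrt((56 - 9*sqrt(109)) + 238) = sqrt(294 - 9*sqrt(109))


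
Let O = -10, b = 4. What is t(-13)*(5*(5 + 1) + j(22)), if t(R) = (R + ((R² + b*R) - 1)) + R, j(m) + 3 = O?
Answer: 1530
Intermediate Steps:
j(m) = -13 (j(m) = -3 - 10 = -13)
t(R) = -1 + R² + 6*R (t(R) = (R + ((R² + 4*R) - 1)) + R = (R + (-1 + R² + 4*R)) + R = (-1 + R² + 5*R) + R = -1 + R² + 6*R)
t(-13)*(5*(5 + 1) + j(22)) = (-1 + (-13)² + 6*(-13))*(5*(5 + 1) - 13) = (-1 + 169 - 78)*(5*6 - 13) = 90*(30 - 13) = 90*17 = 1530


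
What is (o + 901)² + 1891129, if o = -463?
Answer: 2082973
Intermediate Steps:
(o + 901)² + 1891129 = (-463 + 901)² + 1891129 = 438² + 1891129 = 191844 + 1891129 = 2082973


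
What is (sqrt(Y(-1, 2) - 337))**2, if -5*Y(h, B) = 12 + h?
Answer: -1696/5 ≈ -339.20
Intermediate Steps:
Y(h, B) = -12/5 - h/5 (Y(h, B) = -(12 + h)/5 = -12/5 - h/5)
(sqrt(Y(-1, 2) - 337))**2 = (sqrt((-12/5 - 1/5*(-1)) - 337))**2 = (sqrt((-12/5 + 1/5) - 337))**2 = (sqrt(-11/5 - 337))**2 = (sqrt(-1696/5))**2 = (4*I*sqrt(530)/5)**2 = -1696/5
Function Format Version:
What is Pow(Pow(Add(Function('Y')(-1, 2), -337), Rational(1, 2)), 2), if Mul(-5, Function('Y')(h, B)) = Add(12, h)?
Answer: Rational(-1696, 5) ≈ -339.20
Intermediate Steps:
Function('Y')(h, B) = Add(Rational(-12, 5), Mul(Rational(-1, 5), h)) (Function('Y')(h, B) = Mul(Rational(-1, 5), Add(12, h)) = Add(Rational(-12, 5), Mul(Rational(-1, 5), h)))
Pow(Pow(Add(Function('Y')(-1, 2), -337), Rational(1, 2)), 2) = Pow(Pow(Add(Add(Rational(-12, 5), Mul(Rational(-1, 5), -1)), -337), Rational(1, 2)), 2) = Pow(Pow(Add(Add(Rational(-12, 5), Rational(1, 5)), -337), Rational(1, 2)), 2) = Pow(Pow(Add(Rational(-11, 5), -337), Rational(1, 2)), 2) = Pow(Pow(Rational(-1696, 5), Rational(1, 2)), 2) = Pow(Mul(Rational(4, 5), I, Pow(530, Rational(1, 2))), 2) = Rational(-1696, 5)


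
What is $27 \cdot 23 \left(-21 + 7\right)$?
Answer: $-8694$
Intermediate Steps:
$27 \cdot 23 \left(-21 + 7\right) = 621 \left(-14\right) = -8694$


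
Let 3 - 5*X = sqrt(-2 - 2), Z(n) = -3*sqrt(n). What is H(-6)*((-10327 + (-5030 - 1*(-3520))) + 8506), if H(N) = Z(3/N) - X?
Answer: 9993/5 - 6662*I/5 + 9993*I*sqrt(2)/2 ≈ 1998.6 + 5733.7*I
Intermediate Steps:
X = 3/5 - 2*I/5 (X = 3/5 - sqrt(-2 - 2)/5 = 3/5 - 2*I/5 ≈ 0.6 - 0.4*I)
H(N) = -3/5 + 2*I/5 - 3*sqrt(3)*sqrt(1/N) (H(N) = -3*sqrt(3)*sqrt(1/N) - (3/5 - 2*I/5) = -3*sqrt(3)*sqrt(1/N) + (-3/5 + 2*I/5) = -3/5 + 2*I/5 - 3*sqrt(3)*sqrt(1/N))
H(-6)*((-10327 + (-5030 - 1*(-3520))) + 8506) = (-3/5 + 2*I/5 - 3*sqrt(3)*sqrt(1/(-6)))*((-10327 + (-5030 - 1*(-3520))) + 8506) = (-3/5 + 2*I/5 - 3*sqrt(3)*sqrt(-1/6))*((-10327 + (-5030 + 3520)) + 8506) = (-3/5 + 2*I/5 - 3*sqrt(3)*I*sqrt(6)/6)*((-10327 - 1510) + 8506) = (-3/5 + 2*I/5 - 3*I*sqrt(2)/2)*(-11837 + 8506) = (-3/5 + 2*I/5 - 3*I*sqrt(2)/2)*(-3331) = 9993/5 - 6662*I/5 + 9993*I*sqrt(2)/2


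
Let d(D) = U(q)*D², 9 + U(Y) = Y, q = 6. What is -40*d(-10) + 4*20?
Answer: 12080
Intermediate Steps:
U(Y) = -9 + Y
d(D) = -3*D² (d(D) = (-9 + 6)*D² = -3*D²)
-40*d(-10) + 4*20 = -(-120)*(-10)² + 4*20 = -(-120)*100 + 80 = -40*(-300) + 80 = 12000 + 80 = 12080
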